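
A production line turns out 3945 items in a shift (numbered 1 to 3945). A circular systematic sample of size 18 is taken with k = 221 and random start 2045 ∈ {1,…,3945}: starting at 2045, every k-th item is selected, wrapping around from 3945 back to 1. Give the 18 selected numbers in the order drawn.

2045, 2266, 2487, 2708, 2929, 3150, 3371, 3592, 3813, 89, 310, 531, 752, 973, 1194, 1415, 1636, 1857

Selection 1: 2045
Selection 2: 2045 + 221 = 2266
Selection 3: 2266 + 221 = 2487
Selection 4: 2487 + 221 = 2708
Selection 5: 2708 + 221 = 2929
Selection 6: 2929 + 221 = 3150
Selection 7: 3150 + 221 = 3371
Selection 8: 3371 + 221 = 3592
Selection 9: 3592 + 221 = 3813
Selection 10: 3813 + 221 = 4034 → 4034 − 3945 = 89
Selection 11: 89 + 221 = 310
Selection 12: 310 + 221 = 531
Selection 13: 531 + 221 = 752
Selection 14: 752 + 221 = 973
Selection 15: 973 + 221 = 1194
Selection 16: 1194 + 221 = 1415
Selection 17: 1415 + 221 = 1636
Selection 18: 1636 + 221 = 1857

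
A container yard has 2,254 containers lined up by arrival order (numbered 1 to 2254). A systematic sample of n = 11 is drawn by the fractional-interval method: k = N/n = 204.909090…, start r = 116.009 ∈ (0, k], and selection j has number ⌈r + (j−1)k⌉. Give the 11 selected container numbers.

j=1: r + 0k = 116.009 → ⌈·⌉ = 117
j=2: r + 1k = 320.918090… → ⌈·⌉ = 321
j=3: r + 2k = 525.827181… → ⌈·⌉ = 526
j=4: r + 3k = 730.736272… → ⌈·⌉ = 731
j=5: r + 4k = 935.645363… → ⌈·⌉ = 936
j=6: r + 5k = 1140.554454… → ⌈·⌉ = 1141
j=7: r + 6k = 1345.463545… → ⌈·⌉ = 1346
j=8: r + 7k = 1550.372636… → ⌈·⌉ = 1551
j=9: r + 8k = 1755.281727… → ⌈·⌉ = 1756
j=10: r + 9k = 1960.190818… → ⌈·⌉ = 1961
j=11: r + 10k = 2165.099909… → ⌈·⌉ = 2166

117, 321, 526, 731, 936, 1141, 1346, 1551, 1756, 1961, 2166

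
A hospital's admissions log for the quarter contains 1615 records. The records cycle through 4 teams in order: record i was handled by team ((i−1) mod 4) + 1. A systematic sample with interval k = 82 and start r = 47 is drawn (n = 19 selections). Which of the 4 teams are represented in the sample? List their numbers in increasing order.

Consecutive selections differ by k = 82, so their team numbers differ by 82 mod 4 = 2.
gcd(82, 4) = 2, so the sample visits 4/2 = 2 distinct residues mod 4.
Start 47 is team 3; the teams hit are 1, 3.

1, 3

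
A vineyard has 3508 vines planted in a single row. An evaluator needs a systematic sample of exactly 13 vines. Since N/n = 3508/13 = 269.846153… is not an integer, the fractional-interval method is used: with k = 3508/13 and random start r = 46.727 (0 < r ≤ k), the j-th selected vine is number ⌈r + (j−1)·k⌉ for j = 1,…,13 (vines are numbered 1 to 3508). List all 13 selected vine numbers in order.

47, 317, 587, 857, 1127, 1396, 1666, 1936, 2206, 2476, 2746, 3016, 3285

j=1: r + 0k = 46.727 → ⌈·⌉ = 47
j=2: r + 1k = 316.573153… → ⌈·⌉ = 317
j=3: r + 2k = 586.419307… → ⌈·⌉ = 587
j=4: r + 3k = 856.265461… → ⌈·⌉ = 857
j=5: r + 4k = 1126.111615… → ⌈·⌉ = 1127
j=6: r + 5k = 1395.957769… → ⌈·⌉ = 1396
j=7: r + 6k = 1665.803923… → ⌈·⌉ = 1666
j=8: r + 7k = 1935.650076… → ⌈·⌉ = 1936
j=9: r + 8k = 2205.496230… → ⌈·⌉ = 2206
j=10: r + 9k = 2475.342384… → ⌈·⌉ = 2476
j=11: r + 10k = 2745.188538… → ⌈·⌉ = 2746
j=12: r + 11k = 3015.034692… → ⌈·⌉ = 3016
j=13: r + 12k = 3284.880846… → ⌈·⌉ = 3285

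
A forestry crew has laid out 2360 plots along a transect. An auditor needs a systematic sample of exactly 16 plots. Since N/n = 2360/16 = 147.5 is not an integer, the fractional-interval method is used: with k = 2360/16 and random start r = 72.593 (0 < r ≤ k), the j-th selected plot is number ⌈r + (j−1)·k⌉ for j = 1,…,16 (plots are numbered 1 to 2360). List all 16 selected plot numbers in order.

73, 221, 368, 516, 663, 811, 958, 1106, 1253, 1401, 1548, 1696, 1843, 1991, 2138, 2286

j=1: r + 0k = 72.593 → ⌈·⌉ = 73
j=2: r + 1k = 220.093 → ⌈·⌉ = 221
j=3: r + 2k = 367.593 → ⌈·⌉ = 368
j=4: r + 3k = 515.093 → ⌈·⌉ = 516
j=5: r + 4k = 662.593 → ⌈·⌉ = 663
j=6: r + 5k = 810.093 → ⌈·⌉ = 811
j=7: r + 6k = 957.593 → ⌈·⌉ = 958
j=8: r + 7k = 1105.093 → ⌈·⌉ = 1106
j=9: r + 8k = 1252.593 → ⌈·⌉ = 1253
j=10: r + 9k = 1400.093 → ⌈·⌉ = 1401
j=11: r + 10k = 1547.593 → ⌈·⌉ = 1548
j=12: r + 11k = 1695.093 → ⌈·⌉ = 1696
j=13: r + 12k = 1842.593 → ⌈·⌉ = 1843
j=14: r + 13k = 1990.093 → ⌈·⌉ = 1991
j=15: r + 14k = 2137.593 → ⌈·⌉ = 2138
j=16: r + 15k = 2285.093 → ⌈·⌉ = 2286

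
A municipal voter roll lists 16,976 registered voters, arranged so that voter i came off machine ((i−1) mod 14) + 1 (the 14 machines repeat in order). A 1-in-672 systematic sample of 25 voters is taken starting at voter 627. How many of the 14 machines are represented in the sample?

Consecutive selections differ by k = 672, so their machine numbers differ by 672 mod 14 = 0.
gcd(672, 14) = 14, so the sample visits 14/14 = 1 distinct residues mod 14.
Start 627 is machine 11; the machines hit are 11.

1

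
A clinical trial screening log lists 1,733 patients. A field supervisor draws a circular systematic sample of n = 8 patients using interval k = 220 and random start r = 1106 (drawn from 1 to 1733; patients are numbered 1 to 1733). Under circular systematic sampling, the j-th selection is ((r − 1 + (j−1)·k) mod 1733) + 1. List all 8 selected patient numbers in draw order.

Selection 1: 1106
Selection 2: 1106 + 220 = 1326
Selection 3: 1326 + 220 = 1546
Selection 4: 1546 + 220 = 1766 → 1766 − 1733 = 33
Selection 5: 33 + 220 = 253
Selection 6: 253 + 220 = 473
Selection 7: 473 + 220 = 693
Selection 8: 693 + 220 = 913

1106, 1326, 1546, 33, 253, 473, 693, 913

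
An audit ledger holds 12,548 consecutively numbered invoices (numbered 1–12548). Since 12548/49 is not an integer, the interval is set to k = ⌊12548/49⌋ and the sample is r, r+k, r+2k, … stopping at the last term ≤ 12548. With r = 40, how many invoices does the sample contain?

49

k = ⌊12548/49⌋ = 256
Achieved size = ⌊(12548 − 40)/256⌋ + 1 = ⌊12508/256⌋ + 1 = 48 + 1 = 49
(last selection: 40 + 48×256 = 12328 ≤ 12548; next would be 12584 > 12548)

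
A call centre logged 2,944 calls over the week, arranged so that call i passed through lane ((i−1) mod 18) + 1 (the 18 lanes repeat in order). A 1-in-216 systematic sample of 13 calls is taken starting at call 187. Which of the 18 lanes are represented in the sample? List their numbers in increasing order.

7

Consecutive selections differ by k = 216, so their lane numbers differ by 216 mod 18 = 0.
gcd(216, 18) = 18, so the sample visits 18/18 = 1 distinct residues mod 18.
Start 187 is lane 7; the lanes hit are 7.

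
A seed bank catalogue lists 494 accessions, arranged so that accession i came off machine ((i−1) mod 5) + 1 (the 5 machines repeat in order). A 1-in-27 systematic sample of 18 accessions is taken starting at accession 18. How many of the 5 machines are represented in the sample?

Consecutive selections differ by k = 27, so their machine numbers differ by 27 mod 5 = 2.
gcd(27, 5) = 1, so the sample visits 5/1 = 5 distinct residues mod 5.
Start 18 is machine 3; the machines hit are 1, 2, 3, 4, 5.

5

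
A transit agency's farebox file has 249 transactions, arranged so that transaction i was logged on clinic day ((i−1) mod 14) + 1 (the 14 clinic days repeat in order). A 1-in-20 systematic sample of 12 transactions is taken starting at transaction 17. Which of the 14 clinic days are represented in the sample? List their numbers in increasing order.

Consecutive selections differ by k = 20, so their clinic day numbers differ by 20 mod 14 = 6.
gcd(20, 14) = 2, so the sample visits 14/2 = 7 distinct residues mod 14.
Start 17 is clinic day 3; the clinic days hit are 1, 3, 5, 7, 9, 11, 13.

1, 3, 5, 7, 9, 11, 13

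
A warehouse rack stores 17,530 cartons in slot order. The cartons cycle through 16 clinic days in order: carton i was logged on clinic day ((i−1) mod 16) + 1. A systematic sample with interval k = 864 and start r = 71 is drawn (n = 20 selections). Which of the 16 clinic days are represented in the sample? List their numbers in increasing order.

Consecutive selections differ by k = 864, so their clinic day numbers differ by 864 mod 16 = 0.
gcd(864, 16) = 16, so the sample visits 16/16 = 1 distinct residues mod 16.
Start 71 is clinic day 7; the clinic days hit are 7.

7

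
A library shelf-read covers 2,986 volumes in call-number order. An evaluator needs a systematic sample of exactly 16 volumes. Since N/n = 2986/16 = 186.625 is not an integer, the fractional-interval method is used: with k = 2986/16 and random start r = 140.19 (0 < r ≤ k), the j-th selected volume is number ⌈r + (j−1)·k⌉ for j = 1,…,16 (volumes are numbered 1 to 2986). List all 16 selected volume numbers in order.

j=1: r + 0k = 140.19 → ⌈·⌉ = 141
j=2: r + 1k = 326.815 → ⌈·⌉ = 327
j=3: r + 2k = 513.44 → ⌈·⌉ = 514
j=4: r + 3k = 700.065 → ⌈·⌉ = 701
j=5: r + 4k = 886.69 → ⌈·⌉ = 887
j=6: r + 5k = 1073.315 → ⌈·⌉ = 1074
j=7: r + 6k = 1259.94 → ⌈·⌉ = 1260
j=8: r + 7k = 1446.565 → ⌈·⌉ = 1447
j=9: r + 8k = 1633.19 → ⌈·⌉ = 1634
j=10: r + 9k = 1819.815 → ⌈·⌉ = 1820
j=11: r + 10k = 2006.44 → ⌈·⌉ = 2007
j=12: r + 11k = 2193.065 → ⌈·⌉ = 2194
j=13: r + 12k = 2379.69 → ⌈·⌉ = 2380
j=14: r + 13k = 2566.315 → ⌈·⌉ = 2567
j=15: r + 14k = 2752.94 → ⌈·⌉ = 2753
j=16: r + 15k = 2939.565 → ⌈·⌉ = 2940

141, 327, 514, 701, 887, 1074, 1260, 1447, 1634, 1820, 2007, 2194, 2380, 2567, 2753, 2940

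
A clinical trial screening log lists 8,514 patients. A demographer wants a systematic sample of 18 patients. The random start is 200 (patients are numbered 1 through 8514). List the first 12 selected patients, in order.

k = N/n = 8514/18 = 473
patient 1: 200
patient 2: 200 + 473 = 673
patient 3: 673 + 473 = 1146
patient 4: 1146 + 473 = 1619
patient 5: 1619 + 473 = 2092
patient 6: 2092 + 473 = 2565
patient 7: 2565 + 473 = 3038
patient 8: 3038 + 473 = 3511
patient 9: 3511 + 473 = 3984
patient 10: 3984 + 473 = 4457
patient 11: 4457 + 473 = 4930
patient 12: 4930 + 473 = 5403

200, 673, 1146, 1619, 2092, 2565, 3038, 3511, 3984, 4457, 4930, 5403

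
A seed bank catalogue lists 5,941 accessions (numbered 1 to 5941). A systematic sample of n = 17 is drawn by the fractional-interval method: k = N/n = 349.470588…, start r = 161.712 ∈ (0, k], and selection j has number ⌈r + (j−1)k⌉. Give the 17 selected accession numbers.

j=1: r + 0k = 161.712 → ⌈·⌉ = 162
j=2: r + 1k = 511.182588… → ⌈·⌉ = 512
j=3: r + 2k = 860.653176… → ⌈·⌉ = 861
j=4: r + 3k = 1210.123764… → ⌈·⌉ = 1211
j=5: r + 4k = 1559.594352… → ⌈·⌉ = 1560
j=6: r + 5k = 1909.064941… → ⌈·⌉ = 1910
j=7: r + 6k = 2258.535529… → ⌈·⌉ = 2259
j=8: r + 7k = 2608.006117… → ⌈·⌉ = 2609
j=9: r + 8k = 2957.476705… → ⌈·⌉ = 2958
j=10: r + 9k = 3306.947294… → ⌈·⌉ = 3307
j=11: r + 10k = 3656.417882… → ⌈·⌉ = 3657
j=12: r + 11k = 4005.888470… → ⌈·⌉ = 4006
j=13: r + 12k = 4355.359058… → ⌈·⌉ = 4356
j=14: r + 13k = 4704.829647… → ⌈·⌉ = 4705
j=15: r + 14k = 5054.300235… → ⌈·⌉ = 5055
j=16: r + 15k = 5403.770823… → ⌈·⌉ = 5404
j=17: r + 16k = 5753.241411… → ⌈·⌉ = 5754

162, 512, 861, 1211, 1560, 1910, 2259, 2609, 2958, 3307, 3657, 4006, 4356, 4705, 5055, 5404, 5754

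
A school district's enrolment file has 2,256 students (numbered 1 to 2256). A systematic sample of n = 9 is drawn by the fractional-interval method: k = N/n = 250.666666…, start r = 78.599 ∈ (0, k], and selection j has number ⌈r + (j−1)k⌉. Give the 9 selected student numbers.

j=1: r + 0k = 78.599 → ⌈·⌉ = 79
j=2: r + 1k = 329.265666… → ⌈·⌉ = 330
j=3: r + 2k = 579.932333… → ⌈·⌉ = 580
j=4: r + 3k = 830.599 → ⌈·⌉ = 831
j=5: r + 4k = 1081.265666… → ⌈·⌉ = 1082
j=6: r + 5k = 1331.932333… → ⌈·⌉ = 1332
j=7: r + 6k = 1582.599 → ⌈·⌉ = 1583
j=8: r + 7k = 1833.265666… → ⌈·⌉ = 1834
j=9: r + 8k = 2083.932333… → ⌈·⌉ = 2084

79, 330, 580, 831, 1082, 1332, 1583, 1834, 2084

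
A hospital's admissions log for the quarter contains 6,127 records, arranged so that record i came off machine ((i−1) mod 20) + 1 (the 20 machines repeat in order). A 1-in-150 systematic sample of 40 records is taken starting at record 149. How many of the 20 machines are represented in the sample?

2

Consecutive selections differ by k = 150, so their machine numbers differ by 150 mod 20 = 10.
gcd(150, 20) = 10, so the sample visits 20/10 = 2 distinct residues mod 20.
Start 149 is machine 9; the machines hit are 9, 19.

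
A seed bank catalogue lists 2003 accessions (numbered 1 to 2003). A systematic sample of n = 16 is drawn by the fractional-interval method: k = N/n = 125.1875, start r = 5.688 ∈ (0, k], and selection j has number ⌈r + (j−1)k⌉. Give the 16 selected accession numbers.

6, 131, 257, 382, 507, 632, 757, 883, 1008, 1133, 1258, 1383, 1508, 1634, 1759, 1884

j=1: r + 0k = 5.688 → ⌈·⌉ = 6
j=2: r + 1k = 130.8755 → ⌈·⌉ = 131
j=3: r + 2k = 256.063 → ⌈·⌉ = 257
j=4: r + 3k = 381.2505 → ⌈·⌉ = 382
j=5: r + 4k = 506.438 → ⌈·⌉ = 507
j=6: r + 5k = 631.6255 → ⌈·⌉ = 632
j=7: r + 6k = 756.813 → ⌈·⌉ = 757
j=8: r + 7k = 882.0005 → ⌈·⌉ = 883
j=9: r + 8k = 1007.188 → ⌈·⌉ = 1008
j=10: r + 9k = 1132.3755 → ⌈·⌉ = 1133
j=11: r + 10k = 1257.563 → ⌈·⌉ = 1258
j=12: r + 11k = 1382.7505 → ⌈·⌉ = 1383
j=13: r + 12k = 1507.938 → ⌈·⌉ = 1508
j=14: r + 13k = 1633.1255 → ⌈·⌉ = 1634
j=15: r + 14k = 1758.313 → ⌈·⌉ = 1759
j=16: r + 15k = 1883.5005 → ⌈·⌉ = 1884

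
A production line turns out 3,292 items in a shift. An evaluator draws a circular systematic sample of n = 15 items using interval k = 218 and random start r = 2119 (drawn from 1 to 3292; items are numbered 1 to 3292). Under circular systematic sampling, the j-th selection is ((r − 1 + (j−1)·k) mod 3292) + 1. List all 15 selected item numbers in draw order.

2119, 2337, 2555, 2773, 2991, 3209, 135, 353, 571, 789, 1007, 1225, 1443, 1661, 1879

Selection 1: 2119
Selection 2: 2119 + 218 = 2337
Selection 3: 2337 + 218 = 2555
Selection 4: 2555 + 218 = 2773
Selection 5: 2773 + 218 = 2991
Selection 6: 2991 + 218 = 3209
Selection 7: 3209 + 218 = 3427 → 3427 − 3292 = 135
Selection 8: 135 + 218 = 353
Selection 9: 353 + 218 = 571
Selection 10: 571 + 218 = 789
Selection 11: 789 + 218 = 1007
Selection 12: 1007 + 218 = 1225
Selection 13: 1225 + 218 = 1443
Selection 14: 1443 + 218 = 1661
Selection 15: 1661 + 218 = 1879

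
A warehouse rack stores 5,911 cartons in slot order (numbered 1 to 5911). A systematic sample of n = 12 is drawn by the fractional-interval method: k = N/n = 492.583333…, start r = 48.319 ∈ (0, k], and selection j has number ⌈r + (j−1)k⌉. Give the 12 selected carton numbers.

49, 541, 1034, 1527, 2019, 2512, 3004, 3497, 3989, 4482, 4975, 5467

j=1: r + 0k = 48.319 → ⌈·⌉ = 49
j=2: r + 1k = 540.902333… → ⌈·⌉ = 541
j=3: r + 2k = 1033.485666… → ⌈·⌉ = 1034
j=4: r + 3k = 1526.069 → ⌈·⌉ = 1527
j=5: r + 4k = 2018.652333… → ⌈·⌉ = 2019
j=6: r + 5k = 2511.235666… → ⌈·⌉ = 2512
j=7: r + 6k = 3003.819 → ⌈·⌉ = 3004
j=8: r + 7k = 3496.402333… → ⌈·⌉ = 3497
j=9: r + 8k = 3988.985666… → ⌈·⌉ = 3989
j=10: r + 9k = 4481.569 → ⌈·⌉ = 4482
j=11: r + 10k = 4974.152333… → ⌈·⌉ = 4975
j=12: r + 11k = 5466.735666… → ⌈·⌉ = 5467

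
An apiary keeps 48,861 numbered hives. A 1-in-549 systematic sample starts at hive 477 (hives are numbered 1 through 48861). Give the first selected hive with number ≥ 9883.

10359

k = 549
Steps past start: ⌈(9883 − 477)/549⌉ = ⌈9406/549⌉ = 18
Selected hive: 477 + 18×549 = 10359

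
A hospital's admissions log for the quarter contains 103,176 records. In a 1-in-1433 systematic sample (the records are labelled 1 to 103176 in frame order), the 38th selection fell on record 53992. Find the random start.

k = 1433
r = 53992 − (38−1)×1433 = 53992 − 53021 = 971

971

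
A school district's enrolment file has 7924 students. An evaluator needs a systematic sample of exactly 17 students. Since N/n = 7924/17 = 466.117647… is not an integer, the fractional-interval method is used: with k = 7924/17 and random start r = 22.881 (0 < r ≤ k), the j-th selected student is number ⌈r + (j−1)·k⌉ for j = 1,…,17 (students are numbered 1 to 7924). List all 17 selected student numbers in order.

j=1: r + 0k = 22.881 → ⌈·⌉ = 23
j=2: r + 1k = 488.998647… → ⌈·⌉ = 489
j=3: r + 2k = 955.116294… → ⌈·⌉ = 956
j=4: r + 3k = 1421.233941… → ⌈·⌉ = 1422
j=5: r + 4k = 1887.351588… → ⌈·⌉ = 1888
j=6: r + 5k = 2353.469235… → ⌈·⌉ = 2354
j=7: r + 6k = 2819.586882… → ⌈·⌉ = 2820
j=8: r + 7k = 3285.704529… → ⌈·⌉ = 3286
j=9: r + 8k = 3751.822176… → ⌈·⌉ = 3752
j=10: r + 9k = 4217.939823… → ⌈·⌉ = 4218
j=11: r + 10k = 4684.057470… → ⌈·⌉ = 4685
j=12: r + 11k = 5150.175117… → ⌈·⌉ = 5151
j=13: r + 12k = 5616.292764… → ⌈·⌉ = 5617
j=14: r + 13k = 6082.410411… → ⌈·⌉ = 6083
j=15: r + 14k = 6548.528058… → ⌈·⌉ = 6549
j=16: r + 15k = 7014.645705… → ⌈·⌉ = 7015
j=17: r + 16k = 7480.763352… → ⌈·⌉ = 7481

23, 489, 956, 1422, 1888, 2354, 2820, 3286, 3752, 4218, 4685, 5151, 5617, 6083, 6549, 7015, 7481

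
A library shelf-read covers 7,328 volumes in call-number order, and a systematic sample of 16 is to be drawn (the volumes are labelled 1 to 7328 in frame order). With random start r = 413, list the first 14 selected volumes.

413, 871, 1329, 1787, 2245, 2703, 3161, 3619, 4077, 4535, 4993, 5451, 5909, 6367

k = N/n = 7328/16 = 458
volume 1: 413
volume 2: 413 + 458 = 871
volume 3: 871 + 458 = 1329
volume 4: 1329 + 458 = 1787
volume 5: 1787 + 458 = 2245
volume 6: 2245 + 458 = 2703
volume 7: 2703 + 458 = 3161
volume 8: 3161 + 458 = 3619
volume 9: 3619 + 458 = 4077
volume 10: 4077 + 458 = 4535
volume 11: 4535 + 458 = 4993
volume 12: 4993 + 458 = 5451
volume 13: 5451 + 458 = 5909
volume 14: 5909 + 458 = 6367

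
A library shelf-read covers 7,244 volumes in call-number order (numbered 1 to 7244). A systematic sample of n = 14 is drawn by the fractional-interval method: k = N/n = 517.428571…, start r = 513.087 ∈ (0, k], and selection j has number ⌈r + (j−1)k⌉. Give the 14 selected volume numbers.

j=1: r + 0k = 513.087 → ⌈·⌉ = 514
j=2: r + 1k = 1030.515571… → ⌈·⌉ = 1031
j=3: r + 2k = 1547.944142… → ⌈·⌉ = 1548
j=4: r + 3k = 2065.372714… → ⌈·⌉ = 2066
j=5: r + 4k = 2582.801285… → ⌈·⌉ = 2583
j=6: r + 5k = 3100.229857… → ⌈·⌉ = 3101
j=7: r + 6k = 3617.658428… → ⌈·⌉ = 3618
j=8: r + 7k = 4135.087 → ⌈·⌉ = 4136
j=9: r + 8k = 4652.515571… → ⌈·⌉ = 4653
j=10: r + 9k = 5169.944142… → ⌈·⌉ = 5170
j=11: r + 10k = 5687.372714… → ⌈·⌉ = 5688
j=12: r + 11k = 6204.801285… → ⌈·⌉ = 6205
j=13: r + 12k = 6722.229857… → ⌈·⌉ = 6723
j=14: r + 13k = 7239.658428… → ⌈·⌉ = 7240

514, 1031, 1548, 2066, 2583, 3101, 3618, 4136, 4653, 5170, 5688, 6205, 6723, 7240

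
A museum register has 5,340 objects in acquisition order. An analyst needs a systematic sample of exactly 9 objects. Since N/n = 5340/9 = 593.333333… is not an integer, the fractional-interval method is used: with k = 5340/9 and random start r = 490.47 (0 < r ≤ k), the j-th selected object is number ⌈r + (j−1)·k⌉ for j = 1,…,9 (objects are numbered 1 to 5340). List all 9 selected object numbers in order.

491, 1084, 1678, 2271, 2864, 3458, 4051, 4644, 5238

j=1: r + 0k = 490.47 → ⌈·⌉ = 491
j=2: r + 1k = 1083.803333… → ⌈·⌉ = 1084
j=3: r + 2k = 1677.136666… → ⌈·⌉ = 1678
j=4: r + 3k = 2270.47 → ⌈·⌉ = 2271
j=5: r + 4k = 2863.803333… → ⌈·⌉ = 2864
j=6: r + 5k = 3457.136666… → ⌈·⌉ = 3458
j=7: r + 6k = 4050.47 → ⌈·⌉ = 4051
j=8: r + 7k = 4643.803333… → ⌈·⌉ = 4644
j=9: r + 8k = 5237.136666… → ⌈·⌉ = 5238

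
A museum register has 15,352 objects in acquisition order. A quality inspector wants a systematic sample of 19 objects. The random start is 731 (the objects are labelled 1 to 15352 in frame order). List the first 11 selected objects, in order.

k = N/n = 15352/19 = 808
object 1: 731
object 2: 731 + 808 = 1539
object 3: 1539 + 808 = 2347
object 4: 2347 + 808 = 3155
object 5: 3155 + 808 = 3963
object 6: 3963 + 808 = 4771
object 7: 4771 + 808 = 5579
object 8: 5579 + 808 = 6387
object 9: 6387 + 808 = 7195
object 10: 7195 + 808 = 8003
object 11: 8003 + 808 = 8811

731, 1539, 2347, 3155, 3963, 4771, 5579, 6387, 7195, 8003, 8811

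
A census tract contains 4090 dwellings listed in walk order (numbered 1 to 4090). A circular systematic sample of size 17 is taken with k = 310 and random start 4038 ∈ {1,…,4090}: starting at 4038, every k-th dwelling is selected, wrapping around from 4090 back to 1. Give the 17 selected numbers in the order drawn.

Selection 1: 4038
Selection 2: 4038 + 310 = 4348 → 4348 − 4090 = 258
Selection 3: 258 + 310 = 568
Selection 4: 568 + 310 = 878
Selection 5: 878 + 310 = 1188
Selection 6: 1188 + 310 = 1498
Selection 7: 1498 + 310 = 1808
Selection 8: 1808 + 310 = 2118
Selection 9: 2118 + 310 = 2428
Selection 10: 2428 + 310 = 2738
Selection 11: 2738 + 310 = 3048
Selection 12: 3048 + 310 = 3358
Selection 13: 3358 + 310 = 3668
Selection 14: 3668 + 310 = 3978
Selection 15: 3978 + 310 = 4288 → 4288 − 4090 = 198
Selection 16: 198 + 310 = 508
Selection 17: 508 + 310 = 818

4038, 258, 568, 878, 1188, 1498, 1808, 2118, 2428, 2738, 3048, 3358, 3668, 3978, 198, 508, 818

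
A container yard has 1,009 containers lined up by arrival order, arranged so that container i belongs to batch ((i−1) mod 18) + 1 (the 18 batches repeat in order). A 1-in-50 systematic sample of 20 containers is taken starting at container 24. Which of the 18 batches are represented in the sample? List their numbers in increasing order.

2, 4, 6, 8, 10, 12, 14, 16, 18

Consecutive selections differ by k = 50, so their batch numbers differ by 50 mod 18 = 14.
gcd(50, 18) = 2, so the sample visits 18/2 = 9 distinct residues mod 18.
Start 24 is batch 6; the batches hit are 2, 4, 6, 8, 10, 12, 14, 16, 18.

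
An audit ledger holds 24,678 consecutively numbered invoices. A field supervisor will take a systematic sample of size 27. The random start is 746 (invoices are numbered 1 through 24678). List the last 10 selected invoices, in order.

16284, 17198, 18112, 19026, 19940, 20854, 21768, 22682, 23596, 24510

k = N/n = 24678/27 = 914
18th selection = 746 + 17×914 = 16284
19th: 16284 + 914 = 17198
20th: 17198 + 914 = 18112
21st: 18112 + 914 = 19026
22nd: 19026 + 914 = 19940
23rd: 19940 + 914 = 20854
24th: 20854 + 914 = 21768
25th: 21768 + 914 = 22682
26th: 22682 + 914 = 23596
27th: 23596 + 914 = 24510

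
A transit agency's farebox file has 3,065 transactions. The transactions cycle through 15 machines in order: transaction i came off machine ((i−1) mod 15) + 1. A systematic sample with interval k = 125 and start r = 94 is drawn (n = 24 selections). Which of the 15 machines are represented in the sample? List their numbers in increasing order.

4, 9, 14

Consecutive selections differ by k = 125, so their machine numbers differ by 125 mod 15 = 5.
gcd(125, 15) = 5, so the sample visits 15/5 = 3 distinct residues mod 15.
Start 94 is machine 4; the machines hit are 4, 9, 14.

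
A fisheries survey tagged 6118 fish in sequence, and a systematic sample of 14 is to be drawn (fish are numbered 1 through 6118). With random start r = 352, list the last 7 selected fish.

3411, 3848, 4285, 4722, 5159, 5596, 6033

k = N/n = 6118/14 = 437
8th selection = 352 + 7×437 = 3411
9th: 3411 + 437 = 3848
10th: 3848 + 437 = 4285
11th: 4285 + 437 = 4722
12th: 4722 + 437 = 5159
13th: 5159 + 437 = 5596
14th: 5596 + 437 = 6033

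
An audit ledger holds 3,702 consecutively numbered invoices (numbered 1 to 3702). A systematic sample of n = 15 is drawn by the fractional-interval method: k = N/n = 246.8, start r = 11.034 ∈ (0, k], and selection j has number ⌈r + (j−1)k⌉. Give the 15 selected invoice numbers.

12, 258, 505, 752, 999, 1246, 1492, 1739, 1986, 2233, 2480, 2726, 2973, 3220, 3467

j=1: r + 0k = 11.034 → ⌈·⌉ = 12
j=2: r + 1k = 257.834 → ⌈·⌉ = 258
j=3: r + 2k = 504.634 → ⌈·⌉ = 505
j=4: r + 3k = 751.434 → ⌈·⌉ = 752
j=5: r + 4k = 998.234 → ⌈·⌉ = 999
j=6: r + 5k = 1245.034 → ⌈·⌉ = 1246
j=7: r + 6k = 1491.834 → ⌈·⌉ = 1492
j=8: r + 7k = 1738.634 → ⌈·⌉ = 1739
j=9: r + 8k = 1985.434 → ⌈·⌉ = 1986
j=10: r + 9k = 2232.234 → ⌈·⌉ = 2233
j=11: r + 10k = 2479.034 → ⌈·⌉ = 2480
j=12: r + 11k = 2725.834 → ⌈·⌉ = 2726
j=13: r + 12k = 2972.634 → ⌈·⌉ = 2973
j=14: r + 13k = 3219.434 → ⌈·⌉ = 3220
j=15: r + 14k = 3466.234 → ⌈·⌉ = 3467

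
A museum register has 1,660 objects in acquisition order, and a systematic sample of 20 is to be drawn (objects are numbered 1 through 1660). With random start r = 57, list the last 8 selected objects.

1053, 1136, 1219, 1302, 1385, 1468, 1551, 1634

k = N/n = 1660/20 = 83
13th selection = 57 + 12×83 = 1053
14th: 1053 + 83 = 1136
15th: 1136 + 83 = 1219
16th: 1219 + 83 = 1302
17th: 1302 + 83 = 1385
18th: 1385 + 83 = 1468
19th: 1468 + 83 = 1551
20th: 1551 + 83 = 1634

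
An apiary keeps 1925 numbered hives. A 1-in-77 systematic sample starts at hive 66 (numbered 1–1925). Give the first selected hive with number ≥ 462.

528

k = 77
Steps past start: ⌈(462 − 66)/77⌉ = ⌈396/77⌉ = 6
Selected hive: 66 + 6×77 = 528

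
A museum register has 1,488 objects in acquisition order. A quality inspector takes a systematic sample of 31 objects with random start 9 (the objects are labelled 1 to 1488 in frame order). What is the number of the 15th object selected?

k = 1488/31 = 48
15th selection = r + (15−1)·k = 9 + 14×48 = 9 + 672 = 681

681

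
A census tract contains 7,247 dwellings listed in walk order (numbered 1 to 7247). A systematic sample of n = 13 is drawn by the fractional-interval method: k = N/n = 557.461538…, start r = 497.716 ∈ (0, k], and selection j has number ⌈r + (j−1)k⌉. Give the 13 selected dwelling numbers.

498, 1056, 1613, 2171, 2728, 3286, 3843, 4400, 4958, 5515, 6073, 6630, 7188

j=1: r + 0k = 497.716 → ⌈·⌉ = 498
j=2: r + 1k = 1055.177538… → ⌈·⌉ = 1056
j=3: r + 2k = 1612.639076… → ⌈·⌉ = 1613
j=4: r + 3k = 2170.100615… → ⌈·⌉ = 2171
j=5: r + 4k = 2727.562153… → ⌈·⌉ = 2728
j=6: r + 5k = 3285.023692… → ⌈·⌉ = 3286
j=7: r + 6k = 3842.485230… → ⌈·⌉ = 3843
j=8: r + 7k = 4399.946769… → ⌈·⌉ = 4400
j=9: r + 8k = 4957.408307… → ⌈·⌉ = 4958
j=10: r + 9k = 5514.869846… → ⌈·⌉ = 5515
j=11: r + 10k = 6072.331384… → ⌈·⌉ = 6073
j=12: r + 11k = 6629.792923… → ⌈·⌉ = 6630
j=13: r + 12k = 7187.254461… → ⌈·⌉ = 7188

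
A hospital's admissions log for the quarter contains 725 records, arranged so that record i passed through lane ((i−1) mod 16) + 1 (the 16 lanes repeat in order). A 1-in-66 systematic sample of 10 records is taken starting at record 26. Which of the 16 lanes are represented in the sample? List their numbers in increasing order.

Consecutive selections differ by k = 66, so their lane numbers differ by 66 mod 16 = 2.
gcd(66, 16) = 2, so the sample visits 16/2 = 8 distinct residues mod 16.
Start 26 is lane 10; the lanes hit are 2, 4, 6, 8, 10, 12, 14, 16.

2, 4, 6, 8, 10, 12, 14, 16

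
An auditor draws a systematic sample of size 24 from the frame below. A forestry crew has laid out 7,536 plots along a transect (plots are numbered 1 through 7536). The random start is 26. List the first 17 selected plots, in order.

k = N/n = 7536/24 = 314
plot 1: 26
plot 2: 26 + 314 = 340
plot 3: 340 + 314 = 654
plot 4: 654 + 314 = 968
plot 5: 968 + 314 = 1282
plot 6: 1282 + 314 = 1596
plot 7: 1596 + 314 = 1910
plot 8: 1910 + 314 = 2224
plot 9: 2224 + 314 = 2538
plot 10: 2538 + 314 = 2852
plot 11: 2852 + 314 = 3166
plot 12: 3166 + 314 = 3480
plot 13: 3480 + 314 = 3794
plot 14: 3794 + 314 = 4108
plot 15: 4108 + 314 = 4422
plot 16: 4422 + 314 = 4736
plot 17: 4736 + 314 = 5050

26, 340, 654, 968, 1282, 1596, 1910, 2224, 2538, 2852, 3166, 3480, 3794, 4108, 4422, 4736, 5050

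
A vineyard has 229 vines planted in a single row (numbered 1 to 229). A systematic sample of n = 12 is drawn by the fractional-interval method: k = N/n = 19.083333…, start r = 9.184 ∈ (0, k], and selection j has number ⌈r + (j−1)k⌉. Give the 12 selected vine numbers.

j=1: r + 0k = 9.184 → ⌈·⌉ = 10
j=2: r + 1k = 28.267333… → ⌈·⌉ = 29
j=3: r + 2k = 47.350666… → ⌈·⌉ = 48
j=4: r + 3k = 66.434 → ⌈·⌉ = 67
j=5: r + 4k = 85.517333… → ⌈·⌉ = 86
j=6: r + 5k = 104.600666… → ⌈·⌉ = 105
j=7: r + 6k = 123.684 → ⌈·⌉ = 124
j=8: r + 7k = 142.767333… → ⌈·⌉ = 143
j=9: r + 8k = 161.850666… → ⌈·⌉ = 162
j=10: r + 9k = 180.934 → ⌈·⌉ = 181
j=11: r + 10k = 200.017333… → ⌈·⌉ = 201
j=12: r + 11k = 219.100666… → ⌈·⌉ = 220

10, 29, 48, 67, 86, 105, 124, 143, 162, 181, 201, 220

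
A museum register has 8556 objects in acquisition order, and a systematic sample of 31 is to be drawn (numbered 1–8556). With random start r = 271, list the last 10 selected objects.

6067, 6343, 6619, 6895, 7171, 7447, 7723, 7999, 8275, 8551

k = N/n = 8556/31 = 276
22nd selection = 271 + 21×276 = 6067
23rd: 6067 + 276 = 6343
24th: 6343 + 276 = 6619
25th: 6619 + 276 = 6895
26th: 6895 + 276 = 7171
27th: 7171 + 276 = 7447
28th: 7447 + 276 = 7723
29th: 7723 + 276 = 7999
30th: 7999 + 276 = 8275
31st: 8275 + 276 = 8551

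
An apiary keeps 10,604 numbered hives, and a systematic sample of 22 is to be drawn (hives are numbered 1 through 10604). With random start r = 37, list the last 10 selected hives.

5821, 6303, 6785, 7267, 7749, 8231, 8713, 9195, 9677, 10159

k = N/n = 10604/22 = 482
13th selection = 37 + 12×482 = 5821
14th: 5821 + 482 = 6303
15th: 6303 + 482 = 6785
16th: 6785 + 482 = 7267
17th: 7267 + 482 = 7749
18th: 7749 + 482 = 8231
19th: 8231 + 482 = 8713
20th: 8713 + 482 = 9195
21st: 9195 + 482 = 9677
22nd: 9677 + 482 = 10159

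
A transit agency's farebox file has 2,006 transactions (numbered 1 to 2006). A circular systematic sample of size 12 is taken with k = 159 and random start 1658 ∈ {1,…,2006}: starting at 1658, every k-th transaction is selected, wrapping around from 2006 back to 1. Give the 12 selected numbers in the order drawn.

1658, 1817, 1976, 129, 288, 447, 606, 765, 924, 1083, 1242, 1401

Selection 1: 1658
Selection 2: 1658 + 159 = 1817
Selection 3: 1817 + 159 = 1976
Selection 4: 1976 + 159 = 2135 → 2135 − 2006 = 129
Selection 5: 129 + 159 = 288
Selection 6: 288 + 159 = 447
Selection 7: 447 + 159 = 606
Selection 8: 606 + 159 = 765
Selection 9: 765 + 159 = 924
Selection 10: 924 + 159 = 1083
Selection 11: 1083 + 159 = 1242
Selection 12: 1242 + 159 = 1401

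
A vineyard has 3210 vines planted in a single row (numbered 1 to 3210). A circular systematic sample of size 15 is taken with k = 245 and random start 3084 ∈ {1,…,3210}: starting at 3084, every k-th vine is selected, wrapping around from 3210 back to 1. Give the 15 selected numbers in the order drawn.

Selection 1: 3084
Selection 2: 3084 + 245 = 3329 → 3329 − 3210 = 119
Selection 3: 119 + 245 = 364
Selection 4: 364 + 245 = 609
Selection 5: 609 + 245 = 854
Selection 6: 854 + 245 = 1099
Selection 7: 1099 + 245 = 1344
Selection 8: 1344 + 245 = 1589
Selection 9: 1589 + 245 = 1834
Selection 10: 1834 + 245 = 2079
Selection 11: 2079 + 245 = 2324
Selection 12: 2324 + 245 = 2569
Selection 13: 2569 + 245 = 2814
Selection 14: 2814 + 245 = 3059
Selection 15: 3059 + 245 = 3304 → 3304 − 3210 = 94

3084, 119, 364, 609, 854, 1099, 1344, 1589, 1834, 2079, 2324, 2569, 2814, 3059, 94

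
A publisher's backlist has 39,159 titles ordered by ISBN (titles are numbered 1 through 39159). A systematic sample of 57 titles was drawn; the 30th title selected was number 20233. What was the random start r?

310

k = 39159/57 = 687
r = 20233 − (30−1)×687 = 20233 − 19923 = 310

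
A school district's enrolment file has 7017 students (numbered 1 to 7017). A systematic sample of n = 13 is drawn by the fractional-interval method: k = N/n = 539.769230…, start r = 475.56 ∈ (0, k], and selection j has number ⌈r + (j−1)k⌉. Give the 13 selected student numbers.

476, 1016, 1556, 2095, 2635, 3175, 3715, 4254, 4794, 5334, 5874, 6414, 6953

j=1: r + 0k = 475.56 → ⌈·⌉ = 476
j=2: r + 1k = 1015.329230… → ⌈·⌉ = 1016
j=3: r + 2k = 1555.098461… → ⌈·⌉ = 1556
j=4: r + 3k = 2094.867692… → ⌈·⌉ = 2095
j=5: r + 4k = 2634.636923… → ⌈·⌉ = 2635
j=6: r + 5k = 3174.406153… → ⌈·⌉ = 3175
j=7: r + 6k = 3714.175384… → ⌈·⌉ = 3715
j=8: r + 7k = 4253.944615… → ⌈·⌉ = 4254
j=9: r + 8k = 4793.713846… → ⌈·⌉ = 4794
j=10: r + 9k = 5333.483076… → ⌈·⌉ = 5334
j=11: r + 10k = 5873.252307… → ⌈·⌉ = 5874
j=12: r + 11k = 6413.021538… → ⌈·⌉ = 6414
j=13: r + 12k = 6952.790769… → ⌈·⌉ = 6953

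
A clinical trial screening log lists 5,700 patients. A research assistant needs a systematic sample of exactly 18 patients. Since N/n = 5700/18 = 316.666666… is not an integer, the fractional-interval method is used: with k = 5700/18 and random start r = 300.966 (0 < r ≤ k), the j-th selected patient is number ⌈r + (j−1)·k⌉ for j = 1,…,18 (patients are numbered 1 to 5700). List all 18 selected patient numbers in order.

301, 618, 935, 1251, 1568, 1885, 2201, 2518, 2835, 3151, 3468, 3785, 4101, 4418, 4735, 5051, 5368, 5685

j=1: r + 0k = 300.966 → ⌈·⌉ = 301
j=2: r + 1k = 617.632666… → ⌈·⌉ = 618
j=3: r + 2k = 934.299333… → ⌈·⌉ = 935
j=4: r + 3k = 1250.966 → ⌈·⌉ = 1251
j=5: r + 4k = 1567.632666… → ⌈·⌉ = 1568
j=6: r + 5k = 1884.299333… → ⌈·⌉ = 1885
j=7: r + 6k = 2200.966 → ⌈·⌉ = 2201
j=8: r + 7k = 2517.632666… → ⌈·⌉ = 2518
j=9: r + 8k = 2834.299333… → ⌈·⌉ = 2835
j=10: r + 9k = 3150.966 → ⌈·⌉ = 3151
j=11: r + 10k = 3467.632666… → ⌈·⌉ = 3468
j=12: r + 11k = 3784.299333… → ⌈·⌉ = 3785
j=13: r + 12k = 4100.966 → ⌈·⌉ = 4101
j=14: r + 13k = 4417.632666… → ⌈·⌉ = 4418
j=15: r + 14k = 4734.299333… → ⌈·⌉ = 4735
j=16: r + 15k = 5050.966 → ⌈·⌉ = 5051
j=17: r + 16k = 5367.632666… → ⌈·⌉ = 5368
j=18: r + 17k = 5684.299333… → ⌈·⌉ = 5685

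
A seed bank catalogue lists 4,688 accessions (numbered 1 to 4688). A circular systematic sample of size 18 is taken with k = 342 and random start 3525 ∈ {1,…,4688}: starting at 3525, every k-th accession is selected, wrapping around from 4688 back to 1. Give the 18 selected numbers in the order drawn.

Selection 1: 3525
Selection 2: 3525 + 342 = 3867
Selection 3: 3867 + 342 = 4209
Selection 4: 4209 + 342 = 4551
Selection 5: 4551 + 342 = 4893 → 4893 − 4688 = 205
Selection 6: 205 + 342 = 547
Selection 7: 547 + 342 = 889
Selection 8: 889 + 342 = 1231
Selection 9: 1231 + 342 = 1573
Selection 10: 1573 + 342 = 1915
Selection 11: 1915 + 342 = 2257
Selection 12: 2257 + 342 = 2599
Selection 13: 2599 + 342 = 2941
Selection 14: 2941 + 342 = 3283
Selection 15: 3283 + 342 = 3625
Selection 16: 3625 + 342 = 3967
Selection 17: 3967 + 342 = 4309
Selection 18: 4309 + 342 = 4651

3525, 3867, 4209, 4551, 205, 547, 889, 1231, 1573, 1915, 2257, 2599, 2941, 3283, 3625, 3967, 4309, 4651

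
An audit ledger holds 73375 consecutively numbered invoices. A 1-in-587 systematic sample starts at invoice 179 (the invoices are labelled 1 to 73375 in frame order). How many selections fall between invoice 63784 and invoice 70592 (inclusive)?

11

k = 587
First selection ≥ 63784: 179 + ⌈(63784−179)/587⌉·587 = 179 + 109×587 = 64162
Last selection ≤ 70592: 179 + ⌊(70592−179)/587⌋·587 = 179 + 119×587 = 70032
Count = 119 − 109 + 1 = 11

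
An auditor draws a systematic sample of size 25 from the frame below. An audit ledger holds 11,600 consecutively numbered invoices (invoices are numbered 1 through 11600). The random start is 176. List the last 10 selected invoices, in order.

7136, 7600, 8064, 8528, 8992, 9456, 9920, 10384, 10848, 11312

k = N/n = 11600/25 = 464
16th selection = 176 + 15×464 = 7136
17th: 7136 + 464 = 7600
18th: 7600 + 464 = 8064
19th: 8064 + 464 = 8528
20th: 8528 + 464 = 8992
21st: 8992 + 464 = 9456
22nd: 9456 + 464 = 9920
23rd: 9920 + 464 = 10384
24th: 10384 + 464 = 10848
25th: 10848 + 464 = 11312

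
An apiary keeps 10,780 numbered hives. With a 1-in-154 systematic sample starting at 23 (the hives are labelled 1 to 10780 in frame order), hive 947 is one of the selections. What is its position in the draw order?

7

k = 154
position = (947 − 23)/154 + 1 = 924/154 + 1 = 6 + 1 = 7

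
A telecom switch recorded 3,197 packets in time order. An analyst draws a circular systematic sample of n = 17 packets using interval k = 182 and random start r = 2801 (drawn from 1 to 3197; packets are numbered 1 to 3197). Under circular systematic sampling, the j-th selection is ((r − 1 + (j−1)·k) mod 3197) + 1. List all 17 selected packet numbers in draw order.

2801, 2983, 3165, 150, 332, 514, 696, 878, 1060, 1242, 1424, 1606, 1788, 1970, 2152, 2334, 2516

Selection 1: 2801
Selection 2: 2801 + 182 = 2983
Selection 3: 2983 + 182 = 3165
Selection 4: 3165 + 182 = 3347 → 3347 − 3197 = 150
Selection 5: 150 + 182 = 332
Selection 6: 332 + 182 = 514
Selection 7: 514 + 182 = 696
Selection 8: 696 + 182 = 878
Selection 9: 878 + 182 = 1060
Selection 10: 1060 + 182 = 1242
Selection 11: 1242 + 182 = 1424
Selection 12: 1424 + 182 = 1606
Selection 13: 1606 + 182 = 1788
Selection 14: 1788 + 182 = 1970
Selection 15: 1970 + 182 = 2152
Selection 16: 2152 + 182 = 2334
Selection 17: 2334 + 182 = 2516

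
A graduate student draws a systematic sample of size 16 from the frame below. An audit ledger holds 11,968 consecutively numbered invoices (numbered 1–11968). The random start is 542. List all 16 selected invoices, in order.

k = N/n = 11968/16 = 748
invoice 1: 542
invoice 2: 542 + 748 = 1290
invoice 3: 1290 + 748 = 2038
invoice 4: 2038 + 748 = 2786
invoice 5: 2786 + 748 = 3534
invoice 6: 3534 + 748 = 4282
invoice 7: 4282 + 748 = 5030
invoice 8: 5030 + 748 = 5778
invoice 9: 5778 + 748 = 6526
invoice 10: 6526 + 748 = 7274
invoice 11: 7274 + 748 = 8022
invoice 12: 8022 + 748 = 8770
invoice 13: 8770 + 748 = 9518
invoice 14: 9518 + 748 = 10266
invoice 15: 10266 + 748 = 11014
invoice 16: 11014 + 748 = 11762

542, 1290, 2038, 2786, 3534, 4282, 5030, 5778, 6526, 7274, 8022, 8770, 9518, 10266, 11014, 11762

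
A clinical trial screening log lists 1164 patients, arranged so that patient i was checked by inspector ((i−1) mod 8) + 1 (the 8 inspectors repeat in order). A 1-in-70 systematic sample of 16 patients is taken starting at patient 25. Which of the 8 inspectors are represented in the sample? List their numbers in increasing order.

Consecutive selections differ by k = 70, so their inspector numbers differ by 70 mod 8 = 6.
gcd(70, 8) = 2, so the sample visits 8/2 = 4 distinct residues mod 8.
Start 25 is inspector 1; the inspectors hit are 1, 3, 5, 7.

1, 3, 5, 7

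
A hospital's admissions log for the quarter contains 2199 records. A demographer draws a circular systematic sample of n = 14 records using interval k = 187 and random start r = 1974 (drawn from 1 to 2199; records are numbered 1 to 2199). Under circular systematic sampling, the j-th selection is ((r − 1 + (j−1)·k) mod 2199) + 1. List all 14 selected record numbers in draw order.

1974, 2161, 149, 336, 523, 710, 897, 1084, 1271, 1458, 1645, 1832, 2019, 7

Selection 1: 1974
Selection 2: 1974 + 187 = 2161
Selection 3: 2161 + 187 = 2348 → 2348 − 2199 = 149
Selection 4: 149 + 187 = 336
Selection 5: 336 + 187 = 523
Selection 6: 523 + 187 = 710
Selection 7: 710 + 187 = 897
Selection 8: 897 + 187 = 1084
Selection 9: 1084 + 187 = 1271
Selection 10: 1271 + 187 = 1458
Selection 11: 1458 + 187 = 1645
Selection 12: 1645 + 187 = 1832
Selection 13: 1832 + 187 = 2019
Selection 14: 2019 + 187 = 2206 → 2206 − 2199 = 7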